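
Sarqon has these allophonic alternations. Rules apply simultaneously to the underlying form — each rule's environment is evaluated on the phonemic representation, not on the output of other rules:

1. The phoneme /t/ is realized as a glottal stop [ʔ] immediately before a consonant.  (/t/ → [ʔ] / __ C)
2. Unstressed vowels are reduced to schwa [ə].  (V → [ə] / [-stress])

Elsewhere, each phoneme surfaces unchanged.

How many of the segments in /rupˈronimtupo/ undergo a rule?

Segments that undergo a rule: /u/ → [ə] (rule 2); /i/ → [ə] (rule 2); /u/ → [ə] (rule 2); /o/ → [ə] (rule 2).
All other segments surface unchanged.

4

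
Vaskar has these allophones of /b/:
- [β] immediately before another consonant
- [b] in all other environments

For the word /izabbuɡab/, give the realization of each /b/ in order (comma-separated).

Occurrence 1 (position 4): immediately before another consonant → [β].
Occurrence 2 (position 5): no conditioning environment matches → elsewhere allophone [b].
Occurrence 3 (position 9): no conditioning environment matches → elsewhere allophone [b].

[β], [b], [b]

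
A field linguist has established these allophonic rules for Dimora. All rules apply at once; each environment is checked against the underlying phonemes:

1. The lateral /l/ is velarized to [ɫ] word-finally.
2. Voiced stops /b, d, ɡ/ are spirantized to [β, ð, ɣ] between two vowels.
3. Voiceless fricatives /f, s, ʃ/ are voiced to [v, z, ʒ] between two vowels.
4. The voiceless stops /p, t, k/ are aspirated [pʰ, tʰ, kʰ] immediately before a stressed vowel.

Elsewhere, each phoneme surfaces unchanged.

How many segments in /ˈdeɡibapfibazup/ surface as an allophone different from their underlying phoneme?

3

Segments that undergo a rule: /ɡ/ → [ɣ] (rule 2); /b/ → [β] (rule 2); /b/ → [β] (rule 2).
All other segments surface unchanged.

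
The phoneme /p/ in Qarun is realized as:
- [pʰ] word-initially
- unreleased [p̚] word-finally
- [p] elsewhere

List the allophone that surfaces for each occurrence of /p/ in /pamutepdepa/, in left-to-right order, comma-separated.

Occurrence 1 (position 1): word-initially → [pʰ].
Occurrence 2 (position 7): no conditioning environment matches → elsewhere allophone [p].
Occurrence 3 (position 10): no conditioning environment matches → elsewhere allophone [p].

[pʰ], [p], [p]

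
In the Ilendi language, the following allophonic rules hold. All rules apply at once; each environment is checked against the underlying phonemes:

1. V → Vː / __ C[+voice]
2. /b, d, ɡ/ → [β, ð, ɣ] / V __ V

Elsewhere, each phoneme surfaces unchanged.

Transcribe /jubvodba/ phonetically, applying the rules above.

/j/ — not in any rule's target class → [j].
/u/ meets the environment for rule 1 (before a voiced consonant) → [uː].
/b/ (between /u/ and /v/) fails the environment for rule 2, so it stays [b].
/v/ stays [v].
Rule 1 applies to /o/ (between /v/ and /d/: before a voiced consonant) → [oː].
/d/ (between /o/ and /b/) is in the target of rule 2 but the environment (between two vowels) is not met → [d].
/b/ (between /d/ and /a/) fails the environment for rule 2, so it stays [b].
/a/ (word-final) is in the target of rule 1 but the environment (before a voiced consonant) is not met → [a].

[juːbvoːdba]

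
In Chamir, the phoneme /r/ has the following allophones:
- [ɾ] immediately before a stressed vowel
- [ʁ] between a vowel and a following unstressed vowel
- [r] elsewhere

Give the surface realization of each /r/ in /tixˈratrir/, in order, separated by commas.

[ɾ], [r], [r]

Occurrence 1 (position 4): immediately before a stressed vowel → [ɾ].
Occurrence 2 (position 7): no conditioning environment matches → elsewhere allophone [r].
Occurrence 3 (position 9): no conditioning environment matches → elsewhere allophone [r].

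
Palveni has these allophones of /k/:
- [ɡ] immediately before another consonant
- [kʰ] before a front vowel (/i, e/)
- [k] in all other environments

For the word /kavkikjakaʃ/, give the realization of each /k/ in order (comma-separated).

Occurrence 1 (position 1): no conditioning environment matches → elsewhere allophone [k].
Occurrence 2 (position 4): before a front vowel (/i, e/) → [kʰ].
Occurrence 3 (position 6): immediately before another consonant → [ɡ].
Occurrence 4 (position 9): no conditioning environment matches → elsewhere allophone [k].

[k], [kʰ], [ɡ], [k]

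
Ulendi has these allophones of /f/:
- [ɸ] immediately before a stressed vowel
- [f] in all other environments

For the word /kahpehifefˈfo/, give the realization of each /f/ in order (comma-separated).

Occurrence 1 (position 8): no conditioning environment matches → elsewhere allophone [f].
Occurrence 2 (position 10): no conditioning environment matches → elsewhere allophone [f].
Occurrence 3 (position 11): immediately before a stressed vowel → [ɸ].

[f], [f], [ɸ]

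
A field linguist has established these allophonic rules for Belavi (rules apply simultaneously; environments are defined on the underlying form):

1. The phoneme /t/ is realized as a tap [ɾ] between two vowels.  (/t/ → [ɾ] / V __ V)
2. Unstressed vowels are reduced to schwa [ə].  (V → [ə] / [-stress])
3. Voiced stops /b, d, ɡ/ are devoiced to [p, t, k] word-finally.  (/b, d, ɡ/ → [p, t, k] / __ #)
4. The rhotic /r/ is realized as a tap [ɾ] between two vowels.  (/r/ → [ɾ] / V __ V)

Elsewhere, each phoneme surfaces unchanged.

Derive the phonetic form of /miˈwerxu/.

/m/ — not in any rule's target class → [m].
/i/ (between /m/ and /w/): in an unstressed syllable, so rule 2 applies → [ə].
/w/ — not in any rule's target class → [w].
/e/ (between /w/ and /r/): rule 2 targets it, but not in an unstressed syllable → unchanged [e].
/r/ (between /e/ and /x/) fails the environment for rule 4, so it stays [r].
/x/ (between /r/ and /u/) is unaffected → [x].
/u/ meets the environment for rule 2 (in an unstressed syllable) → [ə].

[məˈwerxə]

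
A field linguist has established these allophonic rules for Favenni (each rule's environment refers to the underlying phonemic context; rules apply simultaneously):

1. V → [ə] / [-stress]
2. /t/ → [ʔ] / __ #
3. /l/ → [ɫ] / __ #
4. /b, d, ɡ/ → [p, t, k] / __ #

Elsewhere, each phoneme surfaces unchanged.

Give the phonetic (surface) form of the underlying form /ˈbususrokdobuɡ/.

[ˈbusəsrəkdəbək]

/b/ (word-initial): rule 4 targets it, but not word-finally → unchanged [b].
/u/ — between /b/ and /s/; rule 1 does not apply here → [u].
Rule 1 applies to /u/ (between /s/ and /s/: in an unstressed syllable) → [ə].
/o/ (between /r/ and /k/): in an unstressed syllable, so rule 1 applies → [ə].
/d/ (between /k/ and /o/): rule 4 targets it, but not word-finally → unchanged [d].
/o/ (between /d/ and /b/) occurs in an unstressed syllable → [ə] by rule 1.
/b/ (between /o/ and /u/) is in the target of rule 4 but the environment (word-finally) is not met → [b].
/u/ (between /b/ and /ɡ/): in an unstressed syllable, so rule 1 applies → [ə].
Rule 4 applies to /ɡ/ (word-final: word-finally) → [k].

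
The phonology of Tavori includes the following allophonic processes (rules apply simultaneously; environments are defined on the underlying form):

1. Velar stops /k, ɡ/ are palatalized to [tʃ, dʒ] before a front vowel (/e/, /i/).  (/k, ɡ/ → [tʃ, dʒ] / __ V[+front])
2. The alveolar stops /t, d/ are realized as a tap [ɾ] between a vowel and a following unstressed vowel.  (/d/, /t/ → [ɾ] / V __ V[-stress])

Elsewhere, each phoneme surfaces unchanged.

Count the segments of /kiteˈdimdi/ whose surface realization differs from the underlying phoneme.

Segments that undergo a rule: /k/ → [tʃ] (rule 1); /t/ → [ɾ] (rule 2).
All other segments surface unchanged.

2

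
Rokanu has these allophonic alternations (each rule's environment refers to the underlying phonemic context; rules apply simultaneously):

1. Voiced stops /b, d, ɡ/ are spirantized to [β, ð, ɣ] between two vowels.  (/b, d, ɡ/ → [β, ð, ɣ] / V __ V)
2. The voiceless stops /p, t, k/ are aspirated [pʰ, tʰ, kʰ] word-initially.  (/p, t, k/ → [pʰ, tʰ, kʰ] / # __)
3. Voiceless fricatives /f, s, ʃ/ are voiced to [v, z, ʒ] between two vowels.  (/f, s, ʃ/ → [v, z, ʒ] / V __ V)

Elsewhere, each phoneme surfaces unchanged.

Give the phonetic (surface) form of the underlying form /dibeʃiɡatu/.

/d/ (word-initial): rule 1 targets it, but not between two vowels → unchanged [d].
/i/ stays [i].
/b/ (between /i/ and /e/): between two vowels, so rule 1 applies → [β].
/e/ — not in any rule's target class → [e].
/ʃ/ — between /e/ and /i/, between two vowels — surfaces as [ʒ] (rule 3).
/i/ (between /ʃ/ and /ɡ/) is unaffected → [i].
Rule 1 applies to /ɡ/ (between /i/ and /a/: between two vowels) → [ɣ].
/a/ (between /ɡ/ and /t/): no rule targets it → [a].
/t/ (between /a/ and /u/) fails the environment for rule 2, so it stays [t].
/u/ (word-final) is unaffected → [u].

[diβeʒiɣatu]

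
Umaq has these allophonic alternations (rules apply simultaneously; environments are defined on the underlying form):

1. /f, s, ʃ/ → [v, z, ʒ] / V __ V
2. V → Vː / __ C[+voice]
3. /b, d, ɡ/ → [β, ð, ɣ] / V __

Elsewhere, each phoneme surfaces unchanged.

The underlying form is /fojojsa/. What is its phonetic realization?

/f/ (word-initial) fails the environment for rule 1, so it stays [f].
/o/ (between /f/ and /j/) occurs before a voiced consonant → [oː] by rule 2.
/j/ (between /o/ and /o/) is unaffected → [j].
Rule 2 applies to /o/ (between /j/ and /j/: before a voiced consonant) → [oː].
/j/ (between /o/ and /s/): no rule targets it → [j].
/s/ (between /j/ and /a/) fails the environment for rule 1, so it stays [s].
/a/ (word-final): rule 2 targets it, but not before a voiced consonant → unchanged [a].

[foːjoːjsa]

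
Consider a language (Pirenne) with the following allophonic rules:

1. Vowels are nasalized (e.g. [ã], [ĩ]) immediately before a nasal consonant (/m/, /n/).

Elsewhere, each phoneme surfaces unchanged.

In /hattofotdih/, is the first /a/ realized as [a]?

Yes

/a/ (between /h/ and /t/) fails the environment for rule 1, so it stays [a].
The actual realization is [a], which matches [a].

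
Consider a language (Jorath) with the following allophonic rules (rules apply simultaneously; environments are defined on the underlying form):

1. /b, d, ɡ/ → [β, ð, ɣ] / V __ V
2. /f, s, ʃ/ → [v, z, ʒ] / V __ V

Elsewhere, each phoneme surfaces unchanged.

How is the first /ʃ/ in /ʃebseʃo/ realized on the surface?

[ʃ]

/ʃ/ (word-initial): rule 2 targets it, but not between two vowels → unchanged [ʃ].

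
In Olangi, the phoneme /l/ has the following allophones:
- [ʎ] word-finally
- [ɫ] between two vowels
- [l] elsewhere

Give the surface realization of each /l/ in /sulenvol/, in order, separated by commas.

Occurrence 1 (position 3): between two vowels → [ɫ].
Occurrence 2 (position 8): word-finally → [ʎ].

[ɫ], [ʎ]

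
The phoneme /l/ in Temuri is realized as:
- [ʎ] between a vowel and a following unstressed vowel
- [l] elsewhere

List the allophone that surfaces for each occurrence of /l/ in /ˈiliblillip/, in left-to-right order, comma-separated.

Occurrence 1 (position 2): between a vowel and a following unstressed vowel → [ʎ].
Occurrence 2 (position 5): no conditioning environment matches → elsewhere allophone [l].
Occurrence 3 (position 7): no conditioning environment matches → elsewhere allophone [l].
Occurrence 4 (position 8): no conditioning environment matches → elsewhere allophone [l].

[ʎ], [l], [l], [l]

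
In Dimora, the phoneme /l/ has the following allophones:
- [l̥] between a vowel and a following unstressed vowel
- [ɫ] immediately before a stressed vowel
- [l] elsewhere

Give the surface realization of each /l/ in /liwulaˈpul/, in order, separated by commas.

[l], [l̥], [l]

Occurrence 1 (position 1): no conditioning environment matches → elsewhere allophone [l].
Occurrence 2 (position 5): between a vowel and a following unstressed vowel → [l̥].
Occurrence 3 (position 9): no conditioning environment matches → elsewhere allophone [l].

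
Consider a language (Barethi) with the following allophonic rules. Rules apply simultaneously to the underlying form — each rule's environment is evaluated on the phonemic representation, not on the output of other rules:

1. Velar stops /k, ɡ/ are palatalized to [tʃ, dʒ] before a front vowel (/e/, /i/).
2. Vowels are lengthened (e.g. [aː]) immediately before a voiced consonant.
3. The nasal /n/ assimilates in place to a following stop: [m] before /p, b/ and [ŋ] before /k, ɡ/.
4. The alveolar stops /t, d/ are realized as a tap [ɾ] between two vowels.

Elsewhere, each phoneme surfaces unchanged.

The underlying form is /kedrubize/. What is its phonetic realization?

/k/ — word-initial, before a front vowel — surfaces as [tʃ] (rule 1).
/e/ (between /k/ and /d/): before a voiced consonant, so rule 2 applies → [eː].
/d/ (between /e/ and /r/) is in the target of rule 4 but the environment (between two vowels) is not met → [d].
/r/ (between /d/ and /u/) is unaffected → [r].
/u/ (between /r/ and /b/) occurs before a voiced consonant → [uː] by rule 2.
/b/ (between /u/ and /i/) is unaffected → [b].
/i/ (between /b/ and /z/): before a voiced consonant, so rule 2 applies → [iː].
/z/ — not in any rule's target class → [z].
/e/ — word-final; rule 2 does not apply here → [e].

[tʃeːdruːbiːze]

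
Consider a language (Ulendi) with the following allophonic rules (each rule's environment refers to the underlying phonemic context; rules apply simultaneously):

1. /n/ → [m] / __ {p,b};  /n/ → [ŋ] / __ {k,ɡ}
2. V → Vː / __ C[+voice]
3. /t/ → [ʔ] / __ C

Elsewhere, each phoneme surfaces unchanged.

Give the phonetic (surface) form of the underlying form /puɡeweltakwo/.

[puːɡeːweːltakwo]

/u/ (between /p/ and /ɡ/) occurs before a voiced consonant → [uː] by rule 2.
/e/ (between /ɡ/ and /w/) occurs before a voiced consonant → [eː] by rule 2.
/e/ meets the environment for rule 2 (before a voiced consonant) → [eː].
/t/ — between /l/ and /a/; rule 3 does not apply here → [t].
/a/ — between /t/ and /k/; rule 2 does not apply here → [a].
/o/ (word-final) fails the environment for rule 2, so it stays [o].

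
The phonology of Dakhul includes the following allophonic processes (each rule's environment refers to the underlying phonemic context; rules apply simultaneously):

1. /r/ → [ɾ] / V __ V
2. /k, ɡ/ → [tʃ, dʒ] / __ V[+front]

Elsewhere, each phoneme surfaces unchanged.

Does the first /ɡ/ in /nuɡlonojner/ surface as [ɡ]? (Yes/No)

Yes

/ɡ/ (between /u/ and /l/) is in the target of rule 2 but the environment (before a front vowel) is not met → [ɡ].
The actual realization is [ɡ], which matches [ɡ].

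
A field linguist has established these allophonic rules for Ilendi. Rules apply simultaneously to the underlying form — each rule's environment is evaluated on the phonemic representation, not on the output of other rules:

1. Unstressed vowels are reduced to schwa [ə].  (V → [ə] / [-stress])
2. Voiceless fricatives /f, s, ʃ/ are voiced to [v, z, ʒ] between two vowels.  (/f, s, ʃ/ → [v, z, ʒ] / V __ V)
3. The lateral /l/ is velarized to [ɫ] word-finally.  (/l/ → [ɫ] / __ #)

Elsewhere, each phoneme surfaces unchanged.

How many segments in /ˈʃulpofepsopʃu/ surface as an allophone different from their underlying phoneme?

5

Segments that undergo a rule: /o/ → [ə] (rule 1); /f/ → [v] (rule 2); /e/ → [ə] (rule 1); /o/ → [ə] (rule 1); /u/ → [ə] (rule 1).
All other segments surface unchanged.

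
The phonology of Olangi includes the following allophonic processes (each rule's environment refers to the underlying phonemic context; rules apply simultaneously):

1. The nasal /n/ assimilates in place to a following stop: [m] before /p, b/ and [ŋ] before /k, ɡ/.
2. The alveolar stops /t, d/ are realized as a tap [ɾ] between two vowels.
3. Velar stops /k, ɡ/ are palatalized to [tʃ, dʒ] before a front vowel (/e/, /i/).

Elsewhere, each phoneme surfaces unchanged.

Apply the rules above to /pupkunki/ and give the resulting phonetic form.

/p/ — not in any rule's target class → [p].
/u/ (between /p/ and /p/) is unaffected → [u].
/p/ (between /u/ and /k/): no rule targets it → [p].
/k/ (between /p/ and /u/) is in the target of rule 3 but the environment (before a front vowel) is not met → [k].
/u/ (between /k/ and /n/) is unaffected → [u].
/n/ (between /u/ and /k/): before a labial or velar stop, so rule 1 applies → [ŋ].
/k/ — between /n/ and /i/, before a front vowel — surfaces as [tʃ] (rule 3).
/i/ (word-final): no rule targets it → [i].

[pupkuŋtʃi]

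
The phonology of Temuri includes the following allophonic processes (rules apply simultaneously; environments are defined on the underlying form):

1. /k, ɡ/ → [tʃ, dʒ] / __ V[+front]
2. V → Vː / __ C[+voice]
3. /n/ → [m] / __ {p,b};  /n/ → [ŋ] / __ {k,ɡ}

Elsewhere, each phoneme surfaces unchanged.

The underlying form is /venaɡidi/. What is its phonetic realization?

/v/ (word-initial): no rule targets it → [v].
/e/ (between /v/ and /n/) occurs before a voiced consonant → [eː] by rule 2.
/n/ (between /e/ and /a/) is in the target of rule 3 but the environment (before a labial or velar stop) is not met → [n].
/a/ (between /n/ and /ɡ/) occurs before a voiced consonant → [aː] by rule 2.
/ɡ/ — between /a/ and /i/, before a front vowel — surfaces as [dʒ] (rule 1).
/i/ meets the environment for rule 2 (before a voiced consonant) → [iː].
/d/ (between /i/ and /i/) is unaffected → [d].
/i/ — word-final; rule 2 does not apply here → [i].

[veːnaːdʒiːdi]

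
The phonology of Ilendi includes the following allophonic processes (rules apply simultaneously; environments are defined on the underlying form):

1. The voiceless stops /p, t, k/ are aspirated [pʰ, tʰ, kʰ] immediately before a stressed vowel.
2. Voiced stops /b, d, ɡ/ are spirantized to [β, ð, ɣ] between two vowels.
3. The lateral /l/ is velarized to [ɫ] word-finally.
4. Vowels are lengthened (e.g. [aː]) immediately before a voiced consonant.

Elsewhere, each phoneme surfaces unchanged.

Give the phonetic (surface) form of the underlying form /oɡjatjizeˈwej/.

[oːɡjatjiːzeːˈweːj]

/o/ meets the environment for rule 4 (before a voiced consonant) → [oː].
/ɡ/ (between /o/ and /j/) fails the environment for rule 2, so it stays [ɡ].
/a/ (between /j/ and /t/) fails the environment for rule 4, so it stays [a].
/t/ — between /a/ and /j/; rule 1 does not apply here → [t].
/i/ (between /j/ and /z/): before a voiced consonant, so rule 4 applies → [iː].
Rule 4 applies to /e/ (between /z/ and /w/: before a voiced consonant) → [eː].
/e/ (between /w/ and /j/) occurs before a voiced consonant → [eː] by rule 4.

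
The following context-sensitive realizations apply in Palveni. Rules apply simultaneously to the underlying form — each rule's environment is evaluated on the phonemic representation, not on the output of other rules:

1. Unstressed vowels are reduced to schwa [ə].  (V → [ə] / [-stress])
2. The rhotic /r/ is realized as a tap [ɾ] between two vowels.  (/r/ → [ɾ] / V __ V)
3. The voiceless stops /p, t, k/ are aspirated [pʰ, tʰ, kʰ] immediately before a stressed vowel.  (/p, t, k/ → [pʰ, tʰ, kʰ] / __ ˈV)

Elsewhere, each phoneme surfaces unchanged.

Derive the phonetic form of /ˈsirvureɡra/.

[ˈsirvəɾəɡrə]

/i/ (between /s/ and /r/) is in the target of rule 1 but the environment (in an unstressed syllable) is not met → [i].
/r/ — between /i/ and /v/; rule 2 does not apply here → [r].
/u/ meets the environment for rule 1 (in an unstressed syllable) → [ə].
/r/ (between /u/ and /e/): between two vowels, so rule 2 applies → [ɾ].
/e/ — between /r/ and /ɡ/, in an unstressed syllable — surfaces as [ə] (rule 1).
/r/ — between /ɡ/ and /a/; rule 2 does not apply here → [r].
/a/ — word-final, in an unstressed syllable — surfaces as [ə] (rule 1).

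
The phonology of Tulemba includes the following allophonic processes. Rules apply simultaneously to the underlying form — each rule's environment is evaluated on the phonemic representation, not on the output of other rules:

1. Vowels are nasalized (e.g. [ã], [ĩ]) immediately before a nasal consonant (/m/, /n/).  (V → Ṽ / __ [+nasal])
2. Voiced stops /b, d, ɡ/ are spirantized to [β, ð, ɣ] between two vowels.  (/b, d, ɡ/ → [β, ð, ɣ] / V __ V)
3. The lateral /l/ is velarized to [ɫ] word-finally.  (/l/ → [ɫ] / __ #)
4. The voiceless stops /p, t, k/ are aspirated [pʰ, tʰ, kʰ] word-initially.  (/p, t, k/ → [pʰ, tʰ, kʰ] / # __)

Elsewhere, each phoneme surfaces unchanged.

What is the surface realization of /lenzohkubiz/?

/l/ (word-initial): rule 3 targets it, but not word-finally → unchanged [l].
/e/ — between /l/ and /n/, before a nasal consonant — surfaces as [ẽ] (rule 1).
/n/ (between /e/ and /z/) is unaffected → [n].
/z/ (between /n/ and /o/): no rule targets it → [z].
/o/ — between /z/ and /h/; rule 1 does not apply here → [o].
/h/ — not in any rule's target class → [h].
/k/ (between /h/ and /u/) fails the environment for rule 4, so it stays [k].
/u/ (between /k/ and /b/): rule 1 targets it, but not before a nasal consonant → unchanged [u].
/b/ meets the environment for rule 2 (between two vowels) → [β].
/i/ (between /b/ and /z/): rule 1 targets it, but not before a nasal consonant → unchanged [i].
/z/ (word-final): no rule targets it → [z].

[lẽnzohkuβiz]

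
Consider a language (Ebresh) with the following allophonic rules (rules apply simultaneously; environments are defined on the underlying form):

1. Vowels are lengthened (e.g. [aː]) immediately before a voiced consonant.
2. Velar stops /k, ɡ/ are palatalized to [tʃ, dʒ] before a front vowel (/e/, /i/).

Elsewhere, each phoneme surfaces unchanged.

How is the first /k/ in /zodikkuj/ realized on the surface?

[k]

/k/ (between /i/ and /k/): rule 2 targets it, but not before a front vowel → unchanged [k].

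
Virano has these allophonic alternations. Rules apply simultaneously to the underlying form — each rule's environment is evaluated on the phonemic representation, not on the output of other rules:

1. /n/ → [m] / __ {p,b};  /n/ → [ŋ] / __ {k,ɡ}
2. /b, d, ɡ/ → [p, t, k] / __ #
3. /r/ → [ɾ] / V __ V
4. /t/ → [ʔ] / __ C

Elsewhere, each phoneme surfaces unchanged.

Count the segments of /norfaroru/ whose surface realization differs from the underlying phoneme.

Segments that undergo a rule: /r/ → [ɾ] (rule 3); /r/ → [ɾ] (rule 3).
All other segments surface unchanged.

2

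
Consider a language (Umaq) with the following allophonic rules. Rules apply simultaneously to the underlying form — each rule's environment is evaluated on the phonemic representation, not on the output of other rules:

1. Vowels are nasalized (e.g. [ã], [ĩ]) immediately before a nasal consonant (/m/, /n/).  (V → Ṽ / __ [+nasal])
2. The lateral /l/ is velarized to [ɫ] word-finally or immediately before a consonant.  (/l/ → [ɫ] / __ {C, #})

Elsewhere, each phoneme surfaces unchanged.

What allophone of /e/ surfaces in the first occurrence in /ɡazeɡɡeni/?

/e/ — between /z/ and /ɡ/; rule 1 does not apply here → [e].

[e]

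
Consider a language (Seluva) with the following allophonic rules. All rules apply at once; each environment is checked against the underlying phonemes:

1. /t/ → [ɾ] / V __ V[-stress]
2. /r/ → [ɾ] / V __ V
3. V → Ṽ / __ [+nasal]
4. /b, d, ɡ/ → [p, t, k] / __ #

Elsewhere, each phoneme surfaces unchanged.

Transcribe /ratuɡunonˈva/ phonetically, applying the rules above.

[raɾuɡũnõnˈva]

/r/ — word-initial; rule 2 does not apply here → [r].
/a/ (between /r/ and /t/) is in the target of rule 3 but the environment (before a nasal consonant) is not met → [a].
/t/ (between /a/ and /u/) occurs between a vowel and a following unstressed vowel → [ɾ] by rule 1.
/u/ (between /t/ and /ɡ/): rule 3 targets it, but not before a nasal consonant → unchanged [u].
/ɡ/ (between /u/ and /u/) fails the environment for rule 4, so it stays [ɡ].
/u/ — between /ɡ/ and /n/, before a nasal consonant — surfaces as [ũ] (rule 3).
/n/ — not in any rule's target class → [n].
/o/ meets the environment for rule 3 (before a nasal consonant) → [õ].
/n/ — not in any rule's target class → [n].
/v/ — not in any rule's target class → [v].
/a/ — word-final; rule 3 does not apply here → [a].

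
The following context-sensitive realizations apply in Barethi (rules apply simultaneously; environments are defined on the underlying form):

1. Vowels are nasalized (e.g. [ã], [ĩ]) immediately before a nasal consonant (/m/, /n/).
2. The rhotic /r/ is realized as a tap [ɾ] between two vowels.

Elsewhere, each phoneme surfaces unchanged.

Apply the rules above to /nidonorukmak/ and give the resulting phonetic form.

[nidõnoɾukmak]

/i/ (between /n/ and /d/) is in the target of rule 1 but the environment (before a nasal consonant) is not met → [i].
/o/ (between /d/ and /n/): before a nasal consonant, so rule 1 applies → [õ].
/o/ (between /n/ and /r/) fails the environment for rule 1, so it stays [o].
/r/ — between /o/ and /u/, between two vowels — surfaces as [ɾ] (rule 2).
/u/ (between /r/ and /k/) fails the environment for rule 1, so it stays [u].
/a/ (between /m/ and /k/): rule 1 targets it, but not before a nasal consonant → unchanged [a].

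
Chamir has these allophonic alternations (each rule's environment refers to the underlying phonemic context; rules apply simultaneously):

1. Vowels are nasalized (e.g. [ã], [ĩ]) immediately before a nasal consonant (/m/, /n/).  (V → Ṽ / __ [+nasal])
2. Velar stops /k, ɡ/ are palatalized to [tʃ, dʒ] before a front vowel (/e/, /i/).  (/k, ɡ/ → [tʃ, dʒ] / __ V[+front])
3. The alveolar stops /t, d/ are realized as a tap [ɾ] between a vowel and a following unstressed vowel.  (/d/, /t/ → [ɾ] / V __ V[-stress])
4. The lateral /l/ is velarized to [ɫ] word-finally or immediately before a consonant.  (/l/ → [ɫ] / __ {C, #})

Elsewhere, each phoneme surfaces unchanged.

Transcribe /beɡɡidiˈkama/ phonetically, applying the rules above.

[beɡdʒiɾiˈkãma]

/b/ stays [b].
/e/ (between /b/ and /ɡ/): rule 1 targets it, but not before a nasal consonant → unchanged [e].
/ɡ/ — between /e/ and /ɡ/; rule 2 does not apply here → [ɡ].
/ɡ/ meets the environment for rule 2 (before a front vowel) → [dʒ].
/i/ — between /ɡ/ and /d/; rule 1 does not apply here → [i].
/d/ (between /i/ and /i/) occurs between a vowel and a following unstressed vowel → [ɾ] by rule 3.
/i/ — between /d/ and /k/; rule 1 does not apply here → [i].
/k/ (between /i/ and /a/) is in the target of rule 2 but the environment (before a front vowel) is not met → [k].
/a/ — between /k/ and /m/, before a nasal consonant — surfaces as [ã] (rule 1).
/m/ — not in any rule's target class → [m].
/a/ — word-final; rule 1 does not apply here → [a].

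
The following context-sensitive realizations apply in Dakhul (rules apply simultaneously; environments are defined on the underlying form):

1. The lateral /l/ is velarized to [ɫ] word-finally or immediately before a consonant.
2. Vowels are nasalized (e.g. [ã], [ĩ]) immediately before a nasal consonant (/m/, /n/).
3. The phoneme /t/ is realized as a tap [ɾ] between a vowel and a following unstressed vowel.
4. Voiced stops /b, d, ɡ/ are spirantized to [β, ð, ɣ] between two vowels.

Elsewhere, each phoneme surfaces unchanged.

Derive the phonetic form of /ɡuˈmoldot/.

[ɡũˈmoɫdot]

/ɡ/ (word-initial) is in the target of rule 4 but the environment (between two vowels) is not met → [ɡ].
/u/ — between /ɡ/ and /m/, before a nasal consonant — surfaces as [ũ] (rule 2).
/m/ stays [m].
/o/ — between /m/ and /l/; rule 2 does not apply here → [o].
/l/ (between /o/ and /d/) occurs word-finally or immediately before a consonant → [ɫ] by rule 1.
/d/ (between /l/ and /o/): rule 4 targets it, but not between two vowels → unchanged [d].
/o/ (between /d/ and /t/) is in the target of rule 2 but the environment (before a nasal consonant) is not met → [o].
/t/ — word-final; rule 3 does not apply here → [t].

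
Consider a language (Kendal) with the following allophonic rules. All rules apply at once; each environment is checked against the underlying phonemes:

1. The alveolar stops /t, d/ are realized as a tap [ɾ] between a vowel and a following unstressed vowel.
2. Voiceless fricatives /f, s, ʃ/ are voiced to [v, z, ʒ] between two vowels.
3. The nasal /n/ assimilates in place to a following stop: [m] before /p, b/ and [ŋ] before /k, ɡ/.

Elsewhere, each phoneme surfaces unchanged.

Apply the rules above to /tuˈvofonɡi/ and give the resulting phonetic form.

/t/ — word-initial; rule 1 does not apply here → [t].
/u/ (between /t/ and /v/): no rule targets it → [u].
/v/ (between /u/ and /o/): no rule targets it → [v].
/o/ (between /v/ and /f/): no rule targets it → [o].
Rule 2 applies to /f/ (between /o/ and /o/: between two vowels) → [v].
/o/ (between /f/ and /n/): no rule targets it → [o].
/n/ (between /o/ and /ɡ/) occurs before a labial or velar stop → [ŋ] by rule 3.
/ɡ/ stays [ɡ].
/i/ — not in any rule's target class → [i].

[tuˈvovoŋɡi]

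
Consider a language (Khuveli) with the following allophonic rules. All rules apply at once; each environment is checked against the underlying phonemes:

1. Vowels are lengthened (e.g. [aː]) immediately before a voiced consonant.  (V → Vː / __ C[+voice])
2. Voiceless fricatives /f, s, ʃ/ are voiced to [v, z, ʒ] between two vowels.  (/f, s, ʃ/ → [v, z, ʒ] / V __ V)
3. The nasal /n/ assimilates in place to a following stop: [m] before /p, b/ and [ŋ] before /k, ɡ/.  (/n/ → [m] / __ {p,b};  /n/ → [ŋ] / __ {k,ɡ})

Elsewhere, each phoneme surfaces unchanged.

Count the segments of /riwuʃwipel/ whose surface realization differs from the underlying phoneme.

Segments that undergo a rule: /i/ → [iː] (rule 1); /e/ → [eː] (rule 1).
All other segments surface unchanged.

2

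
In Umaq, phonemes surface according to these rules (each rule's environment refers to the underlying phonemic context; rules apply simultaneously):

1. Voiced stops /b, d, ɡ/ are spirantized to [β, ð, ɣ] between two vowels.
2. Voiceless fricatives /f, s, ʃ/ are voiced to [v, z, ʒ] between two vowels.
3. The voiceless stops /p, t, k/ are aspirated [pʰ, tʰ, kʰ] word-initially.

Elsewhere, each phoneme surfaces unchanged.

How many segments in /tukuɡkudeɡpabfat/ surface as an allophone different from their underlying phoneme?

2

Segments that undergo a rule: /t/ → [tʰ] (rule 3); /d/ → [ð] (rule 1).
All other segments surface unchanged.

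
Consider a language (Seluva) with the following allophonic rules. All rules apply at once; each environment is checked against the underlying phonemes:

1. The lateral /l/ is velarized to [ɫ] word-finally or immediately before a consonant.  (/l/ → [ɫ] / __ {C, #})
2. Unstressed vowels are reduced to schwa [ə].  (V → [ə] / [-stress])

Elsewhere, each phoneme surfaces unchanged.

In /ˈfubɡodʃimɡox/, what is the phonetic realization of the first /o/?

[ə]

/o/ — between /ɡ/ and /d/, in an unstressed syllable — surfaces as [ə] (rule 2).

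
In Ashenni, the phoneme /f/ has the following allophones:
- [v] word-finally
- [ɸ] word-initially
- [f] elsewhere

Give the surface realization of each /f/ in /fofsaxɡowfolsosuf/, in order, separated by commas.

Occurrence 1 (position 1): word-initially → [ɸ].
Occurrence 2 (position 3): no conditioning environment matches → elsewhere allophone [f].
Occurrence 3 (position 10): no conditioning environment matches → elsewhere allophone [f].
Occurrence 4 (position 17): word-finally → [v].

[ɸ], [f], [f], [v]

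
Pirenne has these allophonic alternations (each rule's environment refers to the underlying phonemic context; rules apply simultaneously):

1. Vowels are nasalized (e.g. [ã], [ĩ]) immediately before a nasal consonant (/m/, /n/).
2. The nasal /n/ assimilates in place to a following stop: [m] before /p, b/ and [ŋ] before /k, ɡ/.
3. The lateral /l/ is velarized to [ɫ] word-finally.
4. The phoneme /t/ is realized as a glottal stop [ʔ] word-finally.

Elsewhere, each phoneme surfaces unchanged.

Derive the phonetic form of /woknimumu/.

[woknĩmũmu]

/w/ — not in any rule's target class → [w].
/o/ — between /w/ and /k/; rule 1 does not apply here → [o].
/k/ — not in any rule's target class → [k].
/n/ (between /k/ and /i/) is in the target of rule 2 but the environment (before a labial or velar stop) is not met → [n].
/i/ (between /n/ and /m/) occurs before a nasal consonant → [ĩ] by rule 1.
/m/ (between /i/ and /u/) is unaffected → [m].
/u/ — between /m/ and /m/, before a nasal consonant — surfaces as [ũ] (rule 1).
/m/ stays [m].
/u/ — word-final; rule 1 does not apply here → [u].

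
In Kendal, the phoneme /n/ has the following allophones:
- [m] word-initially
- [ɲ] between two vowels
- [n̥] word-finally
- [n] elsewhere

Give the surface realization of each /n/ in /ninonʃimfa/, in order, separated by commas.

Occurrence 1 (position 1): word-initially → [m].
Occurrence 2 (position 3): between two vowels → [ɲ].
Occurrence 3 (position 5): no conditioning environment matches → elsewhere allophone [n].

[m], [ɲ], [n]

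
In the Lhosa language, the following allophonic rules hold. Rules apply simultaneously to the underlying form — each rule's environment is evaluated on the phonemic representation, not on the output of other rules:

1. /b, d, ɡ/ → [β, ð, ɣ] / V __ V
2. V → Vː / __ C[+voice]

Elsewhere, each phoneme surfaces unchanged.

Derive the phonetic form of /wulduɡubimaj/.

[wuːlduːɣuːβiːmaːj]

/w/ stays [w].
/u/ (between /w/ and /l/): before a voiced consonant, so rule 2 applies → [uː].
/l/ stays [l].
/d/ — between /l/ and /u/; rule 1 does not apply here → [d].
Rule 2 applies to /u/ (between /d/ and /ɡ/: before a voiced consonant) → [uː].
/ɡ/ — between /u/ and /u/, between two vowels — surfaces as [ɣ] (rule 1).
Rule 2 applies to /u/ (between /ɡ/ and /b/: before a voiced consonant) → [uː].
/b/ (between /u/ and /i/): between two vowels, so rule 1 applies → [β].
/i/ (between /b/ and /m/) occurs before a voiced consonant → [iː] by rule 2.
/m/ stays [m].
/a/ meets the environment for rule 2 (before a voiced consonant) → [aː].
/j/ (word-final): no rule targets it → [j].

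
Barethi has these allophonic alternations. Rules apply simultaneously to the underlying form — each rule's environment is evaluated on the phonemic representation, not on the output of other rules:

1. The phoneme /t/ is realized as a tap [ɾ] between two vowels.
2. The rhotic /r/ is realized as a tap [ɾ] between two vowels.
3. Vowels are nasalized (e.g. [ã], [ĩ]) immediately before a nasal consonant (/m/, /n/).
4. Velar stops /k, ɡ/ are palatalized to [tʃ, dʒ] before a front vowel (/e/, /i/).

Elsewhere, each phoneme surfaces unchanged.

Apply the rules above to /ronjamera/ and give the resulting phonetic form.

/r/ (word-initial): rule 2 targets it, but not between two vowels → unchanged [r].
/o/ (between /r/ and /n/): before a nasal consonant, so rule 3 applies → [õ].
/n/ stays [n].
/j/ (between /n/ and /a/): no rule targets it → [j].
/a/ — between /j/ and /m/, before a nasal consonant — surfaces as [ã] (rule 3).
/m/ (between /a/ and /e/) is unaffected → [m].
/e/ — between /m/ and /r/; rule 3 does not apply here → [e].
/r/ — between /e/ and /a/, between two vowels — surfaces as [ɾ] (rule 2).
/a/ (word-final) is in the target of rule 3 but the environment (before a nasal consonant) is not met → [a].

[rõnjãmeɾa]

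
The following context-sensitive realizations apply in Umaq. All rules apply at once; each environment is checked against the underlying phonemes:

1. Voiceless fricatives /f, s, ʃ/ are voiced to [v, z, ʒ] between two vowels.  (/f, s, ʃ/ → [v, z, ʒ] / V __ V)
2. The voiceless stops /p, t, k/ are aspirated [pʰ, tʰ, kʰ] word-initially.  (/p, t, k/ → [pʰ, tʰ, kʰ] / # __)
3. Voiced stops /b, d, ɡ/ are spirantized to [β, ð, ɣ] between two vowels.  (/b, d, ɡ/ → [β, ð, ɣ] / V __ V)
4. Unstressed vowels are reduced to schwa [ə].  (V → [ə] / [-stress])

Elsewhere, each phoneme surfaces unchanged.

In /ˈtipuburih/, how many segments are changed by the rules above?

5

Segments that undergo a rule: /t/ → [tʰ] (rule 2); /u/ → [ə] (rule 4); /b/ → [β] (rule 3); /u/ → [ə] (rule 4); /i/ → [ə] (rule 4).
All other segments surface unchanged.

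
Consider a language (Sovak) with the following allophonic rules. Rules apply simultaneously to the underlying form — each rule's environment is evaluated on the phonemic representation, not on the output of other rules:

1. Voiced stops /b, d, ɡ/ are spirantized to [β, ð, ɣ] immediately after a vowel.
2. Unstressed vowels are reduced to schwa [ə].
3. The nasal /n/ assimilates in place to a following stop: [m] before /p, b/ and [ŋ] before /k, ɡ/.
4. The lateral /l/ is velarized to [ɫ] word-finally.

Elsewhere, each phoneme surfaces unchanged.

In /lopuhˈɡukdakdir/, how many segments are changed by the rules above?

4

Segments that undergo a rule: /o/ → [ə] (rule 2); /u/ → [ə] (rule 2); /a/ → [ə] (rule 2); /i/ → [ə] (rule 2).
All other segments surface unchanged.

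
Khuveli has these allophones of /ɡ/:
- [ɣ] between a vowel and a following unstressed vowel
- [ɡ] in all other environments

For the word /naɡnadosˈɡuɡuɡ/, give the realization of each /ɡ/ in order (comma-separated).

Occurrence 1 (position 3): no conditioning environment matches → elsewhere allophone [ɡ].
Occurrence 2 (position 9): no conditioning environment matches → elsewhere allophone [ɡ].
Occurrence 3 (position 11): between a vowel and a following unstressed vowel → [ɣ].
Occurrence 4 (position 13): no conditioning environment matches → elsewhere allophone [ɡ].

[ɡ], [ɡ], [ɣ], [ɡ]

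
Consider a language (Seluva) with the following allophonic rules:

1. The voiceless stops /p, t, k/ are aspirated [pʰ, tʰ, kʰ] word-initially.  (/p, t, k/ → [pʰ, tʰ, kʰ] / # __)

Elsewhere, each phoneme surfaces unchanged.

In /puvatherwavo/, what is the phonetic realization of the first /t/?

/t/ (between /a/ and /h/): rule 1 targets it, but not word-initially → unchanged [t].

[t]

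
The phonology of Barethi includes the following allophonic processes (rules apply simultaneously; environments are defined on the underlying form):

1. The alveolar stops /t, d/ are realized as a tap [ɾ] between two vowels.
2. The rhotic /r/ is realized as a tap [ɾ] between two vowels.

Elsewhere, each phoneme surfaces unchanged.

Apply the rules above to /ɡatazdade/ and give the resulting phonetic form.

[ɡaɾazdaɾe]

/ɡ/ (word-initial) is unaffected → [ɡ].
/a/ — not in any rule's target class → [a].
Rule 1 applies to /t/ (between /a/ and /a/: between two vowels) → [ɾ].
/a/ stays [a].
/z/ (between /a/ and /d/) is unaffected → [z].
/d/ (between /z/ and /a/) fails the environment for rule 1, so it stays [d].
/a/ (between /d/ and /d/): no rule targets it → [a].
/d/ — between /a/ and /e/, between two vowels — surfaces as [ɾ] (rule 1).
/e/ (word-final) is unaffected → [e].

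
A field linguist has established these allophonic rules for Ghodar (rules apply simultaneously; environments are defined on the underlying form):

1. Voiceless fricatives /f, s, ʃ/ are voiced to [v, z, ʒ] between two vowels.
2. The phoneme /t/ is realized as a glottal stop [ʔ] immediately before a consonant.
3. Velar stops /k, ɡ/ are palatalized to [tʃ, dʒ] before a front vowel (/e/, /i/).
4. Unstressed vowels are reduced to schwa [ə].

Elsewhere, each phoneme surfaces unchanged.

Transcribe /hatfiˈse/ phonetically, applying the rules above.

[həʔfəˈze]

/h/ (word-initial) is unaffected → [h].
/a/ — between /h/ and /t/, in an unstressed syllable — surfaces as [ə] (rule 4).
/t/ meets the environment for rule 2 (immediately before a consonant) → [ʔ].
/f/ (between /t/ and /i/): rule 1 targets it, but not between two vowels → unchanged [f].
Rule 4 applies to /i/ (between /f/ and /s/: in an unstressed syllable) → [ə].
/s/ meets the environment for rule 1 (between two vowels) → [z].
/e/ (word-final): rule 4 targets it, but not in an unstressed syllable → unchanged [e].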